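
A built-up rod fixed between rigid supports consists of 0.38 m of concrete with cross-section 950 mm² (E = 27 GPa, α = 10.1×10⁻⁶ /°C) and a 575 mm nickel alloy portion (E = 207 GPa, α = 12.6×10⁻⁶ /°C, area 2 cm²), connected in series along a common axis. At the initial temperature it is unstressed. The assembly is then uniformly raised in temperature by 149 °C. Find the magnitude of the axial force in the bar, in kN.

With the walls removed the bar would change length by δ_free = Σ αᵢΔT Lᵢ = 10.1×10⁻⁶×149×380 + 12.6×10⁻⁶×149×575 = 1.651 mm.
The walls prevent any net length change, so an axial force P (same in every segment) develops. Compatibility: P · Σ Lᵢ/(AᵢEᵢ) = δ_free.
Σ Lᵢ/(AᵢEᵢ) = 380/(950×27×10³) + 575/(200×207×10³) = 2.87×10⁻⁵ mm/N.
So P = 1.651 / 2.87×10⁻⁵ = 57.53 kN, compressive.

P ≈ 57.5 kN (compressive)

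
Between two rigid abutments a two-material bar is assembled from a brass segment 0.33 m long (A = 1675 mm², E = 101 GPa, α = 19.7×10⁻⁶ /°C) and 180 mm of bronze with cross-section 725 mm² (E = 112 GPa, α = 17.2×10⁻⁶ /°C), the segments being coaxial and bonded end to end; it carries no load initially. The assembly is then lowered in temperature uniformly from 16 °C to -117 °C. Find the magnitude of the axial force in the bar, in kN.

If the supports were absent, the total length change would be Σ αᵢΔT Lᵢ = 19.7×10⁻⁶×133×330 + 17.2×10⁻⁶×133×180 = 1.276 mm.
The rigid supports impose zero overall length change; the single axial force P common to all segments must satisfy P Σ Lᵢ/(AᵢEᵢ) = δ_free.
The series flexibility is Σ Lᵢ/(AᵢEᵢ) = 330/(1675×101×10³) + 180/(725×112×10³) = 4.167×10⁻⁶ mm/N.
P = 1.276 / 4.167×10⁻⁶ = 306300 N = 306.3 kN, tensile.

P ≈ 306 kN (tensile)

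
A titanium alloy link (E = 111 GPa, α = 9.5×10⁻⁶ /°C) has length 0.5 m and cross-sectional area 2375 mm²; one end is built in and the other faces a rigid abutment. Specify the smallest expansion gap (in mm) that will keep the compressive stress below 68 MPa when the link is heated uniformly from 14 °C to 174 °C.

With no wall the link would lengthen by αΔT L = 9.5×10⁻⁶ × 160 × 500 = 0.76 mm.
A stress of 68 MPa corresponds to the wall pushing the link back by σL/E = 68×500/(111×10³) = 0.3063 mm.
So the gap has to take up the difference, g_min = δ_free − σL/E = 0.76 − 0.3063 = 0.4537 mm.

g ≈ 0.454 mm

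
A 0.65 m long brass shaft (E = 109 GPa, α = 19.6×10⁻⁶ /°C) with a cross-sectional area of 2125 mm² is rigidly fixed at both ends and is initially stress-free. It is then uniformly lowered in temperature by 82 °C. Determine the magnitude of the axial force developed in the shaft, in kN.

P ≈ 372 kN (tensile)

With zero net strain, σ = E·αΔT = 109 GPa × 19.6×10⁻⁶ × 82 = 175.2 MPa.
P = AEαΔT = 2125 × 109×10³ × 19.6×10⁻⁶ × 82 = 372.3 kN (tensile).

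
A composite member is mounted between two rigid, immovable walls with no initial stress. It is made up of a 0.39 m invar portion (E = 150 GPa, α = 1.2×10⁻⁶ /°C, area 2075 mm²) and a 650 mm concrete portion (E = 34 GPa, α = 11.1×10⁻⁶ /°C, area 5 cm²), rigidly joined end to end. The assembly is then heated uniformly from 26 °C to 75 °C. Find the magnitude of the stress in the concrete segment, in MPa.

σ ≈ 19.1 MPa (compressive)

Free thermal expansion of the whole bar: Σ αᵢΔT Lᵢ = 1.2×10⁻⁶×49×390 + 11.1×10⁻⁶×49×650 = 0.3765 mm.
The walls prevent any net length change, so an axial force P (same in every segment) develops. Compatibility: P · Σ Lᵢ/(AᵢEᵢ) = δ_free.
Σ Lᵢ/(AᵢEᵢ) = 390/(2075×150×10³) + 650/(500×34×10³) = 3.949×10⁻⁵ mm/N.
So P = 0.3765 / 3.949×10⁻⁵ = 9.534 kN, compressive.
σ_{concrete} = P / A = 9534 / 500 = 19.07 MPa.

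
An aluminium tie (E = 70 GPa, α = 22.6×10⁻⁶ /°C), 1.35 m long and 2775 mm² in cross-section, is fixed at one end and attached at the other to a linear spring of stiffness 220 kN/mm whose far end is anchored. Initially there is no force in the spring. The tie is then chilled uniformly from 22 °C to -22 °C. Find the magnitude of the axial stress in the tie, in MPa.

σ ≈ 42.1 MPa (tensile)

If the spring were absent the tie would shorten by αΔT L = 22.6×10⁻⁶ × 44 × 1350 = 1.342 mm.
With a force P in the spring, the elastic change of the tie is PL/(AE) and that of the spring is P/k; compatibility requires their sum to equal δ_free.
So P = δ_free / [L/(AE) + 1/k] = 1.342 / [ 1350/(2775×70×10³) + 1/(220×10³) ].
P = 1.342 / 1.15×10⁻⁵ = 116800 N.
σ = P/A = 116800/2775 = 42.08 MPa.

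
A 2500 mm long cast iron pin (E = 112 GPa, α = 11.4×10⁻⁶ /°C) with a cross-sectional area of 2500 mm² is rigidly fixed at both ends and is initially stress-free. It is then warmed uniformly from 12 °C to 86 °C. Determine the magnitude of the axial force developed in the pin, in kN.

P ≈ 236 kN (compressive)

The ends cannot move, so σ = EαΔT = 112×10³ × 11.4×10⁻⁶ × 74 = 94.48 MPa.
Then P = σA = 94.48 × 2500 mm² = 236.2 kN, compressive.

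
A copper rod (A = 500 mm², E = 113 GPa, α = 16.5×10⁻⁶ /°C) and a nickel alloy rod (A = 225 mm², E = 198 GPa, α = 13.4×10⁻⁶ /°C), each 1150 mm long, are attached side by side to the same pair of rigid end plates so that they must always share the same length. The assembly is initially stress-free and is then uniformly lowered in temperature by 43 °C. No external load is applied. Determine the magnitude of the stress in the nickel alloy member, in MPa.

σ ≈ 14.8 MPa (compressive)

The copper has the larger α, so on cooling it would change length more than the nickel alloy if both were free. The rigid plates force a common final length, so the copper is put into tension and the nickel alloy into compression, with equal and opposite forces P (no external load).
Compatibility of the two members (thermal + elastic change equal): (α₁ − α₂)ΔT = P·[1/(A₁E₁) + 1/(A₂E₂)].
|α₁ − α₂|·ΔT = 3.1×10⁻⁶ × 43 = 0.0001333.
1/(A₁E₁) + 1/(A₂E₂) = 1/(500×113×10³) + 1/(225×198×10³) = 4.015×10⁻⁸ N⁻¹.
P = 0.0001333 / 4.015×10⁻⁸ = 3320 N = 3.32 kN.
σ_{nickel alloy} = P/A₂ = 3320/225 = 14.76 MPa, compressive.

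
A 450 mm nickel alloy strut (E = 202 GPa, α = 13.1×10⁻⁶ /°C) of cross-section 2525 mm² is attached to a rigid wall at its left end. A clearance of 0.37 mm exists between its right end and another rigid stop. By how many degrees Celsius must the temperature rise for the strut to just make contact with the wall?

ΔT ≈ 62.8 °C

Contact occurs when the free expansion equals the gap: αΔT L = 0.37 mm.
So ΔT = g/(αL) = 0.37/(13.1×10⁻⁶ × 450) = 62.77 °C.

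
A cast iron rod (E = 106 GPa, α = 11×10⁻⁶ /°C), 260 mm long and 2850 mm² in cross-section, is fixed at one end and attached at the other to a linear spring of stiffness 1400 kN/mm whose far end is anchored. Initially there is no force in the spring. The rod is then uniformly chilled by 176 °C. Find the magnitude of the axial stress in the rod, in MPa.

σ ≈ 112 MPa (tensile)

If the spring were absent the rod would shorten by αΔT L = 11×10⁻⁶ × 176 × 260 = 0.5034 mm.
With a force P in the spring, the elastic change of the rod is PL/(AE) and that of the spring is P/k; compatibility requires their sum to equal δ_free.
P [ L/(AE) + 1/k ] = δ_free → P [ 260/(2850×106×10³) + 1/(1400×10³) ] = 0.5034.
P = 0.5034 / 1.575×10⁻⁶ = 319600 N.
σ = P/A = 319600/2850 = 112.1 MPa.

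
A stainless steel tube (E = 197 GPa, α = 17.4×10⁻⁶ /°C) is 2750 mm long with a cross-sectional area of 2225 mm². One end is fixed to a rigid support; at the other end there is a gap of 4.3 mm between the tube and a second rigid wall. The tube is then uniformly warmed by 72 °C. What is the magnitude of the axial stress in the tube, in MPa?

σ ≈ 0 MPa

Free thermal elongation = αΔT L = 17.4×10⁻⁶ × 72 × 2750 = 3.445 mm.
This is smaller than the 4.3 mm clearance, so the tube expands freely without reaching the stop — the stress is zero.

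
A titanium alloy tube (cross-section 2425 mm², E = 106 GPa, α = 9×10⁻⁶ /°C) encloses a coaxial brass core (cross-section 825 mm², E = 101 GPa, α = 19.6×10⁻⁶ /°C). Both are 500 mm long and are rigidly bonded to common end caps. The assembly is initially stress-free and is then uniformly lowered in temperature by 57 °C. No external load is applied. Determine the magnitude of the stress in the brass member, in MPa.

σ ≈ 46.1 MPa (tensile)

Equilibrium of a rigid end plate with no external load gives equal and opposite internal forces ±P in the two members. Since α_{brass} > α_{titanium alloy}, cooling drives the brass into tension and the titanium alloy into compression.
Compatibility of the two members (thermal + elastic change equal): (α₁ − α₂)ΔT = P·[1/(A₁E₁) + 1/(A₂E₂)].
|α₁ − α₂|·ΔT = 10.6×10⁻⁶ × 57 = 0.0006042.
1/(A₁E₁) + 1/(A₂E₂) = 1/(2425×106×10³) + 1/(825×101×10³) = 1.589×10⁻⁸ N⁻¹.
So P = 0.0006042 / 1.589×10⁻⁸ = 38.02 kN.
σ_{brass} = P/A₂ = 38020/825 = 46.09 MPa, tensile.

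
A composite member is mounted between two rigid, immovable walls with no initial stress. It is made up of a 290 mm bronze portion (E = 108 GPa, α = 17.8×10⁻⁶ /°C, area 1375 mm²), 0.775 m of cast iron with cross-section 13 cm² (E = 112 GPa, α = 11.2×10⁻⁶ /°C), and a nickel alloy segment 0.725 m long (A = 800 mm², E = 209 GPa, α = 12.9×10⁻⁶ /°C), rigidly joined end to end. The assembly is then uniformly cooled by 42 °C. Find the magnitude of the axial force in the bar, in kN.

Free thermal contraction of the whole bar: Σ αᵢΔT Lᵢ = 17.8×10⁻⁶×42×290 + 11.2×10⁻⁶×42×775 + 12.9×10⁻⁶×42×725 = 0.9742 mm.
The rigid supports impose zero overall length change; the single axial force P common to all segments must satisfy P Σ Lᵢ/(AᵢEᵢ) = δ_free.
Σ Lᵢ/(AᵢEᵢ) = 290/(1375×108×10³) + 775/(1300×112×10³) + 725/(800×209×10³) = 1.161×10⁻⁵ mm/N.
Hence P = δ_free / Σ(L/AE) = 0.9742/1.161×10⁻⁵ = 83.89 kN (tensile).

P ≈ 83.9 kN (tensile)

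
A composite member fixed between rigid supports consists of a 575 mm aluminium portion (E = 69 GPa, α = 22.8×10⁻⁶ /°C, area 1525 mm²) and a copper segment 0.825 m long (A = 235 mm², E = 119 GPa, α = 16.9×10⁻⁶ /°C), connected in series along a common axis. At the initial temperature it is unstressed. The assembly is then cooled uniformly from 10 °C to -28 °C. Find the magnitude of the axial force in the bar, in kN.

P ≈ 29.4 kN (tensile)

With the walls removed the bar would change length by δ_free = Σ αᵢΔT Lᵢ = 22.8×10⁻⁶×38×575 + 16.9×10⁻⁶×38×825 = 1.028 mm.
Since the ends are fixed, an axial force P builds up, equal in every segment, with P · Σ Lᵢ/(AᵢEᵢ) = δ_free.
The series flexibility is Σ Lᵢ/(AᵢEᵢ) = 575/(1525×69×10³) + 825/(235×119×10³) = 3.497×10⁻⁵ mm/N.
P = 1.028 / 3.497×10⁻⁵ = 29400 N = 29.4 kN, tensile.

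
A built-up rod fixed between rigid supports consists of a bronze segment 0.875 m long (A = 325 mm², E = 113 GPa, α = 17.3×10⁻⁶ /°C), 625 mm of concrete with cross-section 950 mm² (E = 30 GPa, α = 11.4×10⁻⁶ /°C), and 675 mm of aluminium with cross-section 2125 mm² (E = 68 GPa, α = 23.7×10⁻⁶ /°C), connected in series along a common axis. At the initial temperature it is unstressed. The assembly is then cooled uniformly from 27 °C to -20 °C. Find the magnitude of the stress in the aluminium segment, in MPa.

With the walls removed the bar would change length by δ_free = Σ αᵢΔT Lᵢ = 17.3×10⁻⁶×47×875 + 11.4×10⁻⁶×47×625 + 23.7×10⁻⁶×47×675 = 1.798 mm.
The walls prevent any net length change, so an axial force P (same in every segment) develops. Compatibility: P · Σ Lᵢ/(AᵢEᵢ) = δ_free.
The series flexibility is Σ Lᵢ/(AᵢEᵢ) = 875/(325×113×10³) + 625/(950×30×10³) + 675/(2125×68×10³) = 5.043×10⁻⁵ mm/N.
Hence P = δ_free / Σ(L/AE) = 1.798/5.043×10⁻⁵ = 35.66 kN (tensile).
σ_{aluminium} = P / A = 35660 / 2125 = 16.78 MPa.

σ ≈ 16.8 MPa (tensile)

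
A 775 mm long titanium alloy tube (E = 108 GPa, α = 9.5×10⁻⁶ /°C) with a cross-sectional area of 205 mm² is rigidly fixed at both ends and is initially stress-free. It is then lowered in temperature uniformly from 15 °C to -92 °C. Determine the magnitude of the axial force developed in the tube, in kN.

P ≈ 22.5 kN (tensile)

Full restraint means ε = 0, so the stress is σ = EαΔT = 108×10³ × 9.5×10⁻⁶ × 107 = 109.8 MPa.
Then P = σA = 109.8 × 205 mm² = 22.51 kN, tensile.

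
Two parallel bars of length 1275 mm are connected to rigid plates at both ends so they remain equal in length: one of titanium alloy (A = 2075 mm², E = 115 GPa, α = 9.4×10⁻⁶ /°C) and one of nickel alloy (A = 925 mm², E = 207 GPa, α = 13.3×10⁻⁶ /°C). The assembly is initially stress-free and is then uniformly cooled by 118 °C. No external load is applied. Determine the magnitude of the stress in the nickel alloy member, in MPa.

Equilibrium of a rigid end plate with no external load gives equal and opposite internal forces ±P in the two members. Since α_{nickel alloy} > α_{titanium alloy}, cooling drives the nickel alloy into tension and the titanium alloy into compression.
Equating the net (thermal + elastic) strains gives |α₁ − α₂|·ΔT = P·[1/(A₁E₁) + 1/(A₂E₂)].
|α₁ − α₂|·ΔT = 3.9×10⁻⁶ × 118 = 0.0004602.
1/(A₁E₁) + 1/(A₂E₂) = 1/(2075×115×10³) + 1/(925×207×10³) = 9.413×10⁻⁹ N⁻¹.
So P = 0.0004602 / 9.413×10⁻⁹ = 48.89 kN.
σ_{nickel alloy} = P/A₂ = 48890/925 = 52.85 MPa, tensile.

σ ≈ 52.9 MPa (tensile)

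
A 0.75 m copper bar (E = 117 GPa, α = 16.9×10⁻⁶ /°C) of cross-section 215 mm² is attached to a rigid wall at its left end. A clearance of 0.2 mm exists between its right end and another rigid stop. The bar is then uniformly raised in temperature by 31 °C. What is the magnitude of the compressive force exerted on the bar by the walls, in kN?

P ≈ 6.47 kN

Free thermal elongation = αΔT L = 16.9×10⁻⁶ × 31 × 750 = 0.3929 mm.
The gap closes (δ_free > 0.2 mm) and the wall then resists a further 0.3929 − 0.2 = 0.1929 mm of expansion.
So σ = E(δ_free − g)/L = 117×10³ × 0.1929/750 = 30.1 MPa.
P = σA = 30.1 × 215 = 6.471 kN.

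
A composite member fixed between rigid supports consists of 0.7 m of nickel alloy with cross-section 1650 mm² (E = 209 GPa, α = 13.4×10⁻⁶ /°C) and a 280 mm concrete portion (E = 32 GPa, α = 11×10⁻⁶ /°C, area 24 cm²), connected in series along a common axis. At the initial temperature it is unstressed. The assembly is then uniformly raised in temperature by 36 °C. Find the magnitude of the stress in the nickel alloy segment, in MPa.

σ ≈ 47.9 MPa (compressive)

With the walls removed the bar would change length by δ_free = Σ αᵢΔT Lᵢ = 13.4×10⁻⁶×36×700 + 11×10⁻⁶×36×280 = 0.4486 mm.
The walls prevent any net length change, so an axial force P (same in every segment) develops. Compatibility: P · Σ Lᵢ/(AᵢEᵢ) = δ_free.
Σ Lᵢ/(AᵢEᵢ) = 700/(1650×209×10³) + 280/(2400×32×10³) = 5.676×10⁻⁶ mm/N.
P = 0.4486 / 5.676×10⁻⁶ = 79030 N = 79.03 kN, compressive.
σ_{nickel alloy} = P / A = 79030 / 1650 = 47.9 MPa.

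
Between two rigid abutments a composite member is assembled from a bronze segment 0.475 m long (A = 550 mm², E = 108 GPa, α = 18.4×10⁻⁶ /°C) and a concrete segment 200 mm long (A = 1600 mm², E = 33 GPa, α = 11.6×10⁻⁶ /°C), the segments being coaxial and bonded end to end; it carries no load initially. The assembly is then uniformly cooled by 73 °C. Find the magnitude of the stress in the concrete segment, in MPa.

σ ≈ 42.8 MPa (tensile)

If the supports were absent, the total length change would be Σ αᵢΔT Lᵢ = 18.4×10⁻⁶×73×475 + 11.6×10⁻⁶×73×200 = 0.8074 mm.
The rigid supports impose zero overall length change; the single axial force P common to all segments must satisfy P Σ Lᵢ/(AᵢEᵢ) = δ_free.
The series flexibility is Σ Lᵢ/(AᵢEᵢ) = 475/(550×108×10³) + 200/(1600×33×10³) = 1.178×10⁻⁵ mm/N.
P = 0.8074 / 1.178×10⁻⁵ = 68510 N = 68.51 kN, tensile.
σ_{concrete} = P / A = 68510 / 1600 = 42.82 MPa.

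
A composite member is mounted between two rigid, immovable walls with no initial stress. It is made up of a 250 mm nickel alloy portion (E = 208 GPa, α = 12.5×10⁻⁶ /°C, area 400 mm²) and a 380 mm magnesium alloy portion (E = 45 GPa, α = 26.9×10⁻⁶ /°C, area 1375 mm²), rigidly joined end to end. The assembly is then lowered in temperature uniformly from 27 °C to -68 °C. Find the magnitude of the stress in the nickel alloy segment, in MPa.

σ ≈ 347 MPa (tensile)

With the walls removed the bar would change length by δ_free = Σ αᵢΔT Lᵢ = 12.5×10⁻⁶×95×250 + 26.9×10⁻⁶×95×380 = 1.268 mm.
The rigid supports impose zero overall length change; the single axial force P common to all segments must satisfy P Σ Lᵢ/(AᵢEᵢ) = δ_free.
The series flexibility is Σ Lᵢ/(AᵢEᵢ) = 250/(400×208×10³) + 380/(1375×45×10³) = 9.146×10⁻⁶ mm/N.
So P = 1.268 / 9.146×10⁻⁶ = 138.6 kN, tensile.
σ_{nickel alloy} = P / A = 138600 / 400 = 346.6 MPa.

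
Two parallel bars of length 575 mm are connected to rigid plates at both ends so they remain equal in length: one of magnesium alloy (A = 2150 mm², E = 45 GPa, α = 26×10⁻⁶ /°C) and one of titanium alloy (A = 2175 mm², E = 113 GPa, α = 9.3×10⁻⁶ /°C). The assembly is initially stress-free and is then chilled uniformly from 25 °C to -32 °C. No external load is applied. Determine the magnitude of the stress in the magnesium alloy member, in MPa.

σ ≈ 30.7 MPa (tensile)

Both members must finish at the same length. With the larger α, the magnesium alloy tends to over-contract; the plates restrain it, putting the magnesium alloy in tension and the titanium alloy in compression. With no external load the two internal forces are equal and opposite, magnitude P.
Compatibility of the two members (thermal + elastic change equal): (α₁ − α₂)ΔT = P·[1/(A₁E₁) + 1/(A₂E₂)].
|α₁ − α₂|·ΔT = 16.7×10⁻⁶ × 57 = 0.0009519.
1/(A₁E₁) + 1/(A₂E₂) = 1/(2150×45×10³) + 1/(2175×113×10³) = 1.44×10⁻⁸ N⁻¹.
P = 0.0009519 / 1.44×10⁻⁸ = 66080 N = 66.08 kN.
σ_{magnesium alloy} = P/A₁ = 66080/2150 = 30.74 MPa, tensile.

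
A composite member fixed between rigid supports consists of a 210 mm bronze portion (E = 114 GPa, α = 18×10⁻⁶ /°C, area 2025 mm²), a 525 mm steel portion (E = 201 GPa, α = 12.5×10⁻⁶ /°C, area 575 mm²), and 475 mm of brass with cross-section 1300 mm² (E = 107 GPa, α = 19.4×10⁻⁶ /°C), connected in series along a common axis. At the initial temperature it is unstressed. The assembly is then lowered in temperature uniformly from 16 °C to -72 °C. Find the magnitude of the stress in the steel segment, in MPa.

If the supports were absent, the total length change would be Σ αᵢΔT Lᵢ = 18×10⁻⁶×88×210 + 12.5×10⁻⁶×88×525 + 19.4×10⁻⁶×88×475 = 1.721 mm.
Since the ends are fixed, an axial force P builds up, equal in every segment, with P · Σ Lᵢ/(AᵢEᵢ) = δ_free.
Σ Lᵢ/(AᵢEᵢ) = 210/(2025×114×10³) + 525/(575×201×10³) + 475/(1300×107×10³) = 8.867×10⁻⁶ mm/N.
So P = 1.721 / 8.867×10⁻⁶ = 194.1 kN, tensile.
σ_{steel} = P / A = 194100 / 575 = 337.6 MPa.

σ ≈ 338 MPa (tensile)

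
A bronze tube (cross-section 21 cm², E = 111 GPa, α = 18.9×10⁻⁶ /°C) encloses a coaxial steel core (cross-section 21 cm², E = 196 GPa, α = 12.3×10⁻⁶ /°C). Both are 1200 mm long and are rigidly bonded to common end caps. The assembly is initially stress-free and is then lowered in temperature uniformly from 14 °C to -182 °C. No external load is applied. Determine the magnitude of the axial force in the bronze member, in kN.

The bronze has the larger α, so on cooling it would change length more than the steel if both were free. The rigid plates force a common final length, so the bronze is put into tension and the steel into compression, with equal and opposite forces P (no external load).
Compatibility of the two members (thermal + elastic change equal): (α₁ − α₂)ΔT = P·[1/(A₁E₁) + 1/(A₂E₂)].
|α₁ − α₂|·ΔT = 6.6×10⁻⁶ × 196 = 0.001294.
1/(A₁E₁) + 1/(A₂E₂) = 1/(2100×111×10³) + 1/(2100×196×10³) = 6.72×10⁻⁹ N⁻¹.
So P = 0.001294 / 6.72×10⁻⁹ = 192.5 kN.

P ≈ 193 kN (tensile in the bronze)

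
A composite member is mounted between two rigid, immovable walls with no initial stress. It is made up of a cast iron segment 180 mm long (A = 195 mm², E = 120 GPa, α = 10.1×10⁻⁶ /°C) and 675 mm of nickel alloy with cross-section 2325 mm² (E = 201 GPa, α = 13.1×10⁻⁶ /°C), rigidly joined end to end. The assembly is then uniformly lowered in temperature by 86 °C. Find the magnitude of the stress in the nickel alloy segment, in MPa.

σ ≈ 43.2 MPa (tensile)

Free thermal contraction of the whole bar: Σ αᵢΔT Lᵢ = 10.1×10⁻⁶×86×180 + 13.1×10⁻⁶×86×675 = 0.9168 mm.
The walls prevent any net length change, so an axial force P (same in every segment) develops. Compatibility: P · Σ Lᵢ/(AᵢEᵢ) = δ_free.
The series flexibility is Σ Lᵢ/(AᵢEᵢ) = 180/(195×120×10³) + 675/(2325×201×10³) = 9.137×10⁻⁶ mm/N.
P = 0.9168 / 9.137×10⁻⁶ = 100300 N = 100.3 kN, tensile.
σ_{nickel alloy} = P / A = 100300 / 2325 = 43.16 MPa.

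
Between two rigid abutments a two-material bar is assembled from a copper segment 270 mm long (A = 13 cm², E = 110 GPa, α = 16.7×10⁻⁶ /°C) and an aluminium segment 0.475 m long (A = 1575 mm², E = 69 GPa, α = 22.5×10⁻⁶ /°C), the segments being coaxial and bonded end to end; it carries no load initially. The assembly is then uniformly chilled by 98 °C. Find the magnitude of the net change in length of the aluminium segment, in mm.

With the walls removed the bar would change length by δ_free = Σ αᵢΔT Lᵢ = 16.7×10⁻⁶×98×270 + 22.5×10⁻⁶×98×475 = 1.489 mm.
The walls prevent any net length change, so an axial force P (same in every segment) develops. Compatibility: P · Σ Lᵢ/(AᵢEᵢ) = δ_free.
The series flexibility is Σ Lᵢ/(AᵢEᵢ) = 270/(1300×110×10³) + 475/(1575×69×10³) = 6.259×10⁻⁶ mm/N.
P = 1.489 / 6.259×10⁻⁶ = 237900 N = 237.9 kN, tensile.
For the aluminium segment, free thermal change = 22.5×10⁻⁶×98×475 = 1.047 mm and elastic change from P = 237900×475/(1575×69×10³) = 1.04 mm; these oppose, so the net change is 0.00738 mm (segment shortens).

|ΔL| ≈ 0.00738 mm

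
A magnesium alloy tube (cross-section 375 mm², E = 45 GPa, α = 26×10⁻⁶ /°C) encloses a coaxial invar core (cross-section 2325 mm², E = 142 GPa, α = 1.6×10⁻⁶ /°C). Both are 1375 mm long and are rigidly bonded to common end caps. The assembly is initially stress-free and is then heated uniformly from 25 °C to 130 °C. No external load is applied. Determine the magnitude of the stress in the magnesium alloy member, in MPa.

σ ≈ 110 MPa (compressive)

Equilibrium of a rigid end plate with no external load gives equal and opposite internal forces ±P in the two members. Since α_{magnesium alloy} > α_{invar}, heating drives the magnesium alloy into compression and the invar into tension.
Equating the net (thermal + elastic) strains gives |α₁ − α₂|·ΔT = P·[1/(A₁E₁) + 1/(A₂E₂)].
|α₁ − α₂|·ΔT = 24.4×10⁻⁶ × 105 = 0.002562.
1/(A₁E₁) + 1/(A₂E₂) = 1/(375×45×10³) + 1/(2325×142×10³) = 6.229×10⁻⁸ N⁻¹.
So P = 0.002562 / 6.229×10⁻⁸ = 41.13 kN.
σ_{magnesium alloy} = P/A₁ = 41130/375 = 109.7 MPa, compressive.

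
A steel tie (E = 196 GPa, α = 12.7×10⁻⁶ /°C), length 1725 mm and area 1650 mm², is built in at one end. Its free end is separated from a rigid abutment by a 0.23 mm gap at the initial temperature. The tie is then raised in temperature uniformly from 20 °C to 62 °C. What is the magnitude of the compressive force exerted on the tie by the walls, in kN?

P ≈ 129 kN

Free thermal elongation = αΔT L = 12.7×10⁻⁶ × 42 × 1725 = 0.9201 mm.
This exceeds the 0.23 mm gap, so the wall pushes back. The portion of expansion that must be recovered elastically is δ_free − gap = 0.9201 − 0.23 = 0.6901 mm.
So σ = E(δ_free − g)/L = 196×10³ × 0.6901/1725 = 78.41 MPa.
Force on the wall = σA = 78.41 × 1650 mm² = 129.4 kN.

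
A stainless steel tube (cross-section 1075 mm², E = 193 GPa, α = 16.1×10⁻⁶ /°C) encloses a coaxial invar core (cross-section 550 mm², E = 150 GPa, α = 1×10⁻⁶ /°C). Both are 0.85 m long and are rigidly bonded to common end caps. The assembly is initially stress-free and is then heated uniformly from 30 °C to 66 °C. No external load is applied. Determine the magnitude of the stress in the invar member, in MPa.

σ ≈ 58.3 MPa (tensile)

The stainless steel has the larger α, so on heating it would change length more than the invar if both were free. The rigid plates force a common final length, so the stainless steel is put into compression and the invar into tension, with equal and opposite forces P (no external load).
Equating the net (thermal + elastic) strains gives |α₁ − α₂|·ΔT = P·[1/(A₁E₁) + 1/(A₂E₂)].
|α₁ − α₂|·ΔT = 15.1×10⁻⁶ × 36 = 0.0005436.
1/(A₁E₁) + 1/(A₂E₂) = 1/(1075×193×10³) + 1/(550×150×10³) = 1.694×10⁻⁸ N⁻¹.
So P = 0.0005436 / 1.694×10⁻⁸ = 32.09 kN.
σ_{invar} = P/A₂ = 32090/550 = 58.34 MPa, tensile.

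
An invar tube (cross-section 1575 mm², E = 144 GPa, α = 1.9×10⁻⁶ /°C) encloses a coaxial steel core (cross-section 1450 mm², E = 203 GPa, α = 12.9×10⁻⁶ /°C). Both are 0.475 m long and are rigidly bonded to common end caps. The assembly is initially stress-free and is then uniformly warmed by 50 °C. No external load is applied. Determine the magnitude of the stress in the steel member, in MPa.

The steel has the larger α, so on heating it would change length more than the invar if both were free. The rigid plates force a common final length, so the steel is put into compression and the invar into tension, with equal and opposite forces P (no external load).
Setting the final lengths equal and cancelling L: (α₁ − α₂)ΔT = P/(A₁E₁) + P/(A₂E₂).
|α₁ − α₂|·ΔT = 11×10⁻⁶ × 50 = 0.00055.
1/(A₁E₁) + 1/(A₂E₂) = 1/(1575×144×10³) + 1/(1450×203×10³) = 7.806×10⁻⁹ N⁻¹.
P = 0.00055 / 7.806×10⁻⁹ = 70450 N = 70.45 kN.
σ_{steel} = P/A₂ = 70450/1450 = 48.59 MPa, compressive.

σ ≈ 48.6 MPa (compressive)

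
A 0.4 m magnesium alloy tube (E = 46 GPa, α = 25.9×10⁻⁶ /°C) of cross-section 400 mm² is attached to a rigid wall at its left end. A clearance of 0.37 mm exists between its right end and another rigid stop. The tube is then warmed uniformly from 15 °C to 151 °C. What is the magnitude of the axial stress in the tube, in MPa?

σ ≈ 119 MPa (compressive)

If the wall were absent the tube would grow by αΔT L = 25.9×10⁻⁶ × 136 × 400 = 1.409 mm.
The gap closes (δ_free > 0.37 mm) and the wall then resists a further 1.409 − 0.37 = 1.039 mm of expansion.
That suppressed elongation corresponds to σ = E·Δ/L = 46×10³ × 1.039/400 = 119.5 MPa.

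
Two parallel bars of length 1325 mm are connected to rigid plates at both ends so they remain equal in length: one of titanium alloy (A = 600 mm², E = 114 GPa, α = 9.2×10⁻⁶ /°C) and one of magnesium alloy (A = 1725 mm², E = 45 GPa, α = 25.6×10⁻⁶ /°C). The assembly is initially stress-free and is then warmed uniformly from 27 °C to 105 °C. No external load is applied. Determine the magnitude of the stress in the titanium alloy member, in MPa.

σ ≈ 77.5 MPa (tensile)

Both members must finish at the same length. With the larger α, the magnesium alloy tends to over-expand; the plates restrain it, putting the magnesium alloy in compression and the titanium alloy in tension. With no external load the two internal forces are equal and opposite, magnitude P.
Setting the final lengths equal and cancelling L: (α₁ − α₂)ΔT = P/(A₁E₁) + P/(A₂E₂).
|α₁ − α₂|·ΔT = 16.4×10⁻⁶ × 78 = 0.001279.
1/(A₁E₁) + 1/(A₂E₂) = 1/(600×114×10³) + 1/(1725×45×10³) = 2.75×10⁻⁸ N⁻¹.
So P = 0.001279 / 2.75×10⁻⁸ = 46.51 kN.
σ_{titanium alloy} = P/A₁ = 46510/600 = 77.52 MPa, tensile.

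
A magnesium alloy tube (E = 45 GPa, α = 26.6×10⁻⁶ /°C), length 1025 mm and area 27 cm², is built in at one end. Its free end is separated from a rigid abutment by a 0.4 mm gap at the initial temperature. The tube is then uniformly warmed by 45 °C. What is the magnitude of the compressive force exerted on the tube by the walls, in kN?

P ≈ 98 kN

Free thermal elongation = αΔT L = 26.6×10⁻⁶ × 45 × 1025 = 1.227 mm.
After closing the 0.4 mm clearance, 1.227 − 0.4 = 0.8269 mm of expansion remains to be suppressed by the wall.
Compatibility: PL/(AE) = 0.8269 mm, so σ = P/A = E × (0.8269/1025) = 36.3 MPa.
Force on the wall = σA = 36.3 × 2700 mm² = 98.02 kN.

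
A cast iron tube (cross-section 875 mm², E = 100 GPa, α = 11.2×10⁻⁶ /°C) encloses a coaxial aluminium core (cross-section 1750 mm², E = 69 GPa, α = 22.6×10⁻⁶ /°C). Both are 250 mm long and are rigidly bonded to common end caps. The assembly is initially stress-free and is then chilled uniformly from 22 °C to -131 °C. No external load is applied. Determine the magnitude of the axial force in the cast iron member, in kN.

P ≈ 88.5 kN (compressive in the cast iron)

Both members must finish at the same length. With the larger α, the aluminium tends to over-contract; the plates restrain it, putting the aluminium in tension and the cast iron in compression. With no external load the two internal forces are equal and opposite, magnitude P.
Equating the net (thermal + elastic) strains gives |α₁ − α₂|·ΔT = P·[1/(A₁E₁) + 1/(A₂E₂)].
|α₁ − α₂|·ΔT = 11.4×10⁻⁶ × 153 = 0.001744.
1/(A₁E₁) + 1/(A₂E₂) = 1/(875×100×10³) + 1/(1750×69×10³) = 1.971×10⁻⁸ N⁻¹.
So P = 0.001744 / 1.971×10⁻⁸ = 88.49 kN.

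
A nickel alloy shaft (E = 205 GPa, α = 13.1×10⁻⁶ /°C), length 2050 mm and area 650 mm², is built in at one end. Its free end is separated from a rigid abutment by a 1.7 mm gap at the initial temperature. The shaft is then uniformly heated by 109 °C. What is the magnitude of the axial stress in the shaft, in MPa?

If the wall were absent the shaft would grow by αΔT L = 13.1×10⁻⁶ × 109 × 2050 = 2.927 mm.
This exceeds the 1.7 mm gap, so the wall pushes back. The portion of expansion that must be recovered elastically is δ_free − gap = 2.927 − 1.7 = 1.227 mm.
Compatibility: PL/(AE) = 1.227 mm, so σ = P/A = E × (1.227/2050) = 122.7 MPa.

σ ≈ 123 MPa (compressive)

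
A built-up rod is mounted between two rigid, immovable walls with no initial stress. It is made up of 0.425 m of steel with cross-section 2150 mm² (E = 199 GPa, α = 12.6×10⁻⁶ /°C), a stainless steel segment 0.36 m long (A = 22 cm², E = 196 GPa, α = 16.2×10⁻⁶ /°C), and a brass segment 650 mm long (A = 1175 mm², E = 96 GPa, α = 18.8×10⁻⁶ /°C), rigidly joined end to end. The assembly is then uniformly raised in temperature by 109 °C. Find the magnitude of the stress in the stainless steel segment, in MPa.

If the supports were absent, the total length change would be Σ αᵢΔT Lᵢ = 12.6×10⁻⁶×109×425 + 16.2×10⁻⁶×109×360 + 18.8×10⁻⁶×109×650 = 2.551 mm.
The walls prevent any net length change, so an axial force P (same in every segment) develops. Compatibility: P · Σ Lᵢ/(AᵢEᵢ) = δ_free.
Σ Lᵢ/(AᵢEᵢ) = 425/(2150×199×10³) + 360/(2200×196×10³) + 650/(1175×96×10³) = 7.591×10⁻⁶ mm/N.
Hence P = δ_free / Σ(L/AE) = 2.551/7.591×10⁻⁶ = 336.1 kN (compressive).
σ_{stainless steel} = P / A = 336100 / 2200 = 152.8 MPa.

σ ≈ 153 MPa (compressive)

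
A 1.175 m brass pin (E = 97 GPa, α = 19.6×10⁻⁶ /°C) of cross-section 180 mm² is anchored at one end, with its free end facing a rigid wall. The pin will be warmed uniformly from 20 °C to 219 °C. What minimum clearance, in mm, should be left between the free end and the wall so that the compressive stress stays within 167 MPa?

g ≈ 2.56 mm

With no wall the pin would lengthen by αΔT L = 19.6×10⁻⁶ × 199 × 1175 = 4.583 mm.
At the allowable stress the elastic shortening the wall may impose is σL/E = 167 × 1175 / (97×10³) = 2.023 mm.
So the gap has to take up the difference, g_min = δ_free − σL/E = 4.583 − 2.023 = 2.56 mm.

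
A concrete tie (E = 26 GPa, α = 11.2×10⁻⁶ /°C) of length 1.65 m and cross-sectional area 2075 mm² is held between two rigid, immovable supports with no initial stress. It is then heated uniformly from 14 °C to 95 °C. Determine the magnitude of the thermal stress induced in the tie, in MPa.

σ ≈ 23.6 MPa (compressive)

The supports are rigid, so the total axial strain is zero. The restrained thermal strain is ε = αΔT = 11.2×10⁻⁶ × 81 = 907.2×10⁻⁶.
The stress required to suppress this strain is σ = Eε = 26×10³ × 907.2×10⁻⁶ = 23.59 MPa, compressive since the tie is trying to expand.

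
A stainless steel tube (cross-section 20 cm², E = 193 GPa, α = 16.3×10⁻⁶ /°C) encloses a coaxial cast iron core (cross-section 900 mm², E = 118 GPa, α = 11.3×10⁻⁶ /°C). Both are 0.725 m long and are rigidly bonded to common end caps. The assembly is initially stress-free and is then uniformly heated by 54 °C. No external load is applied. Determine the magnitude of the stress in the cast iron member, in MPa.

σ ≈ 25 MPa (tensile)

Both members must finish at the same length. With the larger α, the stainless steel tends to over-expand; the plates restrain it, putting the stainless steel in compression and the cast iron in tension. With no external load the two internal forces are equal and opposite, magnitude P.
Compatibility of the two members (thermal + elastic change equal): (α₁ − α₂)ΔT = P·[1/(A₁E₁) + 1/(A₂E₂)].
|α₁ − α₂|·ΔT = 5×10⁻⁶ × 54 = 0.00027.
1/(A₁E₁) + 1/(A₂E₂) = 1/(2000×193×10³) + 1/(900×118×10³) = 1.201×10⁻⁸ N⁻¹.
P = 0.00027 / 1.201×10⁻⁸ = 22490 N = 22.49 kN.
σ_{cast iron} = P/A₂ = 22490/900 = 24.99 MPa, tensile.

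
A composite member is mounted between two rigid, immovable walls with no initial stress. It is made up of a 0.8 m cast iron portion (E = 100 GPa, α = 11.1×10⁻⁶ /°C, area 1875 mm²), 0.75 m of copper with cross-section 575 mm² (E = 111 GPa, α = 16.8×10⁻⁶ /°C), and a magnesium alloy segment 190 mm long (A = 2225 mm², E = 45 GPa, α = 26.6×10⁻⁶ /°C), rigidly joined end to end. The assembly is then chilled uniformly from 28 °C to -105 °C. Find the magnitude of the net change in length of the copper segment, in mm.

|ΔL| ≈ 0.639 mm

If the supports were absent, the total length change would be Σ αᵢΔT Lᵢ = 11.1×10⁻⁶×133×800 + 16.8×10⁻⁶×133×750 + 26.6×10⁻⁶×133×190 = 3.529 mm.
Since the ends are fixed, an axial force P builds up, equal in every segment, with P · Σ Lᵢ/(AᵢEᵢ) = δ_free.
The series flexibility is Σ Lᵢ/(AᵢEᵢ) = 800/(1875×100×10³) + 750/(575×111×10³) + 190/(2225×45×10³) = 1.792×10⁻⁵ mm/N.
Hence P = δ_free / Σ(L/AE) = 3.529/1.792×10⁻⁵ = 197 kN (tensile).
For the copper segment, free thermal change = 16.8×10⁻⁶×133×750 = 1.676 mm and elastic change from P = 197000×750/(575×111×10³) = 2.315 mm; these oppose, so the net change is 0.639 mm (segment lengthens).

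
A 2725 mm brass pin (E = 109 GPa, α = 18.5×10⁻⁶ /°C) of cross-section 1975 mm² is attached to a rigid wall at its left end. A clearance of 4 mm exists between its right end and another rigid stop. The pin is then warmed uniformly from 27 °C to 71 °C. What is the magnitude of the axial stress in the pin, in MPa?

σ ≈ 0 MPa

Unrestrained expansion: δ_free = αΔT L = 18.5×10⁻⁶ × 44 × 2725 = 2.218 mm.
This is smaller than the 4 mm clearance, so the pin expands freely without reaching the stop — the stress is zero.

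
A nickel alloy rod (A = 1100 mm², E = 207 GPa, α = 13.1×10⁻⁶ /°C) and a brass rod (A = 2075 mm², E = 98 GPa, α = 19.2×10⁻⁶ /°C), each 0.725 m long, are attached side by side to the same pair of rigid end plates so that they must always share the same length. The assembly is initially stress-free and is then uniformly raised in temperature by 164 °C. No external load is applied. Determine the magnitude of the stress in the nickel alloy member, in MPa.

Both members must finish at the same length. With the larger α, the brass tends to over-expand; the plates restrain it, putting the brass in compression and the nickel alloy in tension. With no external load the two internal forces are equal and opposite, magnitude P.
Setting the final lengths equal and cancelling L: (α₁ − α₂)ΔT = P/(A₁E₁) + P/(A₂E₂).
|α₁ − α₂|·ΔT = 6.1×10⁻⁶ × 164 = 0.001.
1/(A₁E₁) + 1/(A₂E₂) = 1/(1100×207×10³) + 1/(2075×98×10³) = 9.309×10⁻⁹ N⁻¹.
P = 0.001 / 9.309×10⁻⁹ = 107500 N = 107.5 kN.
σ_{nickel alloy} = P/A₁ = 107500/1100 = 97.69 MPa, tensile.

σ ≈ 97.7 MPa (tensile)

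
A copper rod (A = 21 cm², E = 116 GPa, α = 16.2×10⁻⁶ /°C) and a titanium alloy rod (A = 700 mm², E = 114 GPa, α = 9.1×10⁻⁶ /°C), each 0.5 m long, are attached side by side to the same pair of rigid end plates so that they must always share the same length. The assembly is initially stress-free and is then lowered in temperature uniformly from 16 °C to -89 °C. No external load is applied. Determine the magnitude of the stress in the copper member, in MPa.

Equilibrium of a rigid end plate with no external load gives equal and opposite internal forces ±P in the two members. Since α_{copper} > α_{titanium alloy}, cooling drives the copper into tension and the titanium alloy into compression.
Setting the final lengths equal and cancelling L: (α₁ − α₂)ΔT = P/(A₁E₁) + P/(A₂E₂).
|α₁ − α₂|·ΔT = 7.1×10⁻⁶ × 105 = 0.0007455.
1/(A₁E₁) + 1/(A₂E₂) = 1/(2100×116×10³) + 1/(700×114×10³) = 1.664×10⁻⁸ N⁻¹.
So P = 0.0007455 / 1.664×10⁻⁸ = 44.81 kN.
σ_{copper} = P/A₁ = 44810/2100 = 21.34 MPa, tensile.

σ ≈ 21.3 MPa (tensile)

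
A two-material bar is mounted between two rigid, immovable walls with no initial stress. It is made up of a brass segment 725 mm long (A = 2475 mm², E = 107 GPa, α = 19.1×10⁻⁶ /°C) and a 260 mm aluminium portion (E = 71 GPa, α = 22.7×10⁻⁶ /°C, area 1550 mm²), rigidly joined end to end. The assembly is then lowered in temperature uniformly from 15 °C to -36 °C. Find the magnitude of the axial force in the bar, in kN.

If the supports were absent, the total length change would be Σ αᵢΔT Lᵢ = 19.1×10⁻⁶×51×725 + 22.7×10⁻⁶×51×260 = 1.007 mm.
The rigid supports impose zero overall length change; the single axial force P common to all segments must satisfy P Σ Lᵢ/(AᵢEᵢ) = δ_free.
The series flexibility is Σ Lᵢ/(AᵢEᵢ) = 725/(2475×107×10³) + 260/(1550×71×10³) = 5.1×10⁻⁶ mm/N.
So P = 1.007 / 5.1×10⁻⁶ = 197.5 kN, tensile.

P ≈ 197 kN (tensile)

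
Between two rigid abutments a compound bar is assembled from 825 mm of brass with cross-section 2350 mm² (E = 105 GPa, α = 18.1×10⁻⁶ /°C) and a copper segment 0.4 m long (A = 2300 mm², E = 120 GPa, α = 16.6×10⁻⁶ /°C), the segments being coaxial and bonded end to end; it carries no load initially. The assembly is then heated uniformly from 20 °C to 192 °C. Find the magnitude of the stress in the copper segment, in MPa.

If the supports were absent, the total length change would be Σ αᵢΔT Lᵢ = 18.1×10⁻⁶×172×825 + 16.6×10⁻⁶×172×400 = 3.71 mm.
The walls prevent any net length change, so an axial force P (same in every segment) develops. Compatibility: P · Σ Lᵢ/(AᵢEᵢ) = δ_free.
Σ Lᵢ/(AᵢEᵢ) = 825/(2350×105×10³) + 400/(2300×120×10³) = 4.793×10⁻⁶ mm/N.
P = 3.71 / 4.793×10⁻⁶ = 774200 N = 774.2 kN, compressive.
σ_{copper} = P / A = 774200 / 2300 = 336.6 MPa.

σ ≈ 337 MPa (compressive)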